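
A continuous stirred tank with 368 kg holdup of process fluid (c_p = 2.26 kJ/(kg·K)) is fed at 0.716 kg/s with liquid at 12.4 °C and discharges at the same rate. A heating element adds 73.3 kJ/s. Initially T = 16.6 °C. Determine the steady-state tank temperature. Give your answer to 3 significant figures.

57.7 °C

M c_p dT/dt = ṁ c_p (T_in − T) + Q̇.
At steady state dT/dt = 0 ⇒ T_ss = T_in + Q̇/(ṁ c_p) = 12.4 + 73.3/(0.716·2.26) = 57.698 °C.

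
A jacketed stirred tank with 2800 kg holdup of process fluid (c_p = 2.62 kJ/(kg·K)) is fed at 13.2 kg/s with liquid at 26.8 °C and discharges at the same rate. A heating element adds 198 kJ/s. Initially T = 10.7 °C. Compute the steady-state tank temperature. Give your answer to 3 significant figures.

32.5 °C

First-law balance (no shaft work): M c_p dT/dt = ṁ c_p (T_in − T) + 198.
At steady state dT/dt = 0 ⇒ T_ss = T_in + Q̇/(ṁ c_p) = 26.8 + 198/(13.2·2.62) = 32.525 °C.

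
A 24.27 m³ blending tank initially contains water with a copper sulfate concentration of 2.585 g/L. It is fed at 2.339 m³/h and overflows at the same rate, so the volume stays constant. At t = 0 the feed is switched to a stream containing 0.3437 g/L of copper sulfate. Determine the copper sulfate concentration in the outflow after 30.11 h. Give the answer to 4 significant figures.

Mass balance on the solute (V constant): V dC/dt = Q(C_in − C).
Time constant τ = V/Q = 24.27/2.339 = 10.3762 h.
C approaches C_in exponentially: C(t) = C_in + (C₀ − C_in) e^(−t/τ).
C(30.11) = 0.3437 + (2.585 − 0.3437)·e^(−30.11/10.3762) = 0.3437 + (2.24130)·0.0549229 = 0.466799 g/L.

0.4668 g/L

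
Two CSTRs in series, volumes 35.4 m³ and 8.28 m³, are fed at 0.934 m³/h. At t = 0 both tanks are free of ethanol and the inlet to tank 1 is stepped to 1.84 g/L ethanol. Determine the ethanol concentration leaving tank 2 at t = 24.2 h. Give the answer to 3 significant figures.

Species balance on tank i: dCᵢ/dt = (Cᵢ₋₁ − Cᵢ)/τᵢ with τᵢ = Vᵢ/Q.
τ₁ = 35.4/0.934 = 37.901 h; τ₂ = 8.28/0.934 = 8.8651 h.
Solving the cascade with C₁(0)=C₂(0)=0 gives C₂(t) = C_in[1 − (τ₁ e^(−t/τ₁) − τ₂ e^(−t/τ₂))/(τ₁ − τ₂)].
At t = 24.2: e^(−t/τ₁) = 0.52809, e^(−t/τ₂) = 0.065232.
C₂ = 1.84·[1 − (37.901·0.52809 − 8.8651·0.065232)/(29.036)] = 1.84·0.33060 = 0.60831 g/L.

0.608 g/L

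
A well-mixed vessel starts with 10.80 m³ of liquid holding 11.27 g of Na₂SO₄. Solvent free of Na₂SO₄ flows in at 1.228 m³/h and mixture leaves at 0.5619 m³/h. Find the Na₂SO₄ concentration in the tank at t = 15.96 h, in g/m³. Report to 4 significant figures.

Let m(t) be the amount of Na₂SO₄. Volume: V(t) = V₀ + (Q_in − Q_out) t = 10.80 + 0.666100 t; V(15.96) = 21.4310 m³.
No Na₂SO₄ enters, so dm/dt = −Q_out · (m/V).
Separate: dm/m = −Q_out dt/V(t) ⇒ ln(m/m₀) = −(Q_out/(Q_in−Q_out)) ln(V/V₀).
m = m₀ (V₀/V)^(Q_out/(Q_in−Q_out)) = 11.27 × (10.80/21.4310)^(0.843567) = 6.32213 g.
C = m/V = 6.32213/21.4310 = 0.295000 g/m³.

0.2950 g/m³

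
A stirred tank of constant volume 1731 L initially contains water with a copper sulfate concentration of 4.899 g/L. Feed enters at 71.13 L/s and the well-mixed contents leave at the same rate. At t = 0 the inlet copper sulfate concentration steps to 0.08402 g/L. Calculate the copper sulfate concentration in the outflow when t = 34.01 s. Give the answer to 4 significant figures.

1.274 g/L

Transient balance on the dissolved component: V dC/dt = Q(C_in − C).
Rewrite as dC/dt + C/τ = C_in/τ, τ = V/Q = 24.3357 s.
C approaches C_in exponentially: C(t) = C_in + (C₀ − C_in) e^(−t/τ).
C(34.01) = 0.08402 + (4.899 − 0.08402)·e^(−34.01/24.3357) = 0.08402 + (4.81498)·0.247206 = 1.27431 g/L.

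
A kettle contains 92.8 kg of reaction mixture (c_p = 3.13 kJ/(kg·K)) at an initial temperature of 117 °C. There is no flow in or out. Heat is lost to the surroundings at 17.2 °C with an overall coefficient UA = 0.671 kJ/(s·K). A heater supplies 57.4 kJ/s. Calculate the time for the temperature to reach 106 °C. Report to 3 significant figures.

M c_p dT/dt = −UA(T − T_amb) + Q̇.
τ = M c_p/UA = 432.88 s; T_ss = T_amb + Q̇/UA = 17.2 + 57.4/0.671 = 102.74 °C.
T(t) = T_ss + (T₀ − T_ss)e^(−t/τ); set T = 106:
t = −τ ln[(T − T_ss)/(T₀ − T_ss)] = −432.88 · ln(0.22840) = 639.22 s.

639 s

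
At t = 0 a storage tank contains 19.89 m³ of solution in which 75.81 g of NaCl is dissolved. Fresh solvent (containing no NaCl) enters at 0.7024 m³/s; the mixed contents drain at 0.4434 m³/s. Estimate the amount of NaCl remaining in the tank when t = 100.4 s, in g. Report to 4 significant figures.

Total volume: dV/dt = Q_in − Q_out = 0.259000 m³/s, so V(t) = 19.89 + 0.259000 t and V(100.4) = 45.8936 m³.
No NaCl enters, so dm/dt = −Q_out · (m/V).
dm/m = −Q_out dt/(V₀ + 0.259000 t); integrating gives ln(m/m₀) = −(Q_out/(Q_in−Q_out)) ln(V/V₀).
m = m₀ (V₀/V)^(Q_out/(Q_in−Q_out)) = 75.81 × (19.89/45.8936)^(1.71197) = 18.1168 g.

18.12 g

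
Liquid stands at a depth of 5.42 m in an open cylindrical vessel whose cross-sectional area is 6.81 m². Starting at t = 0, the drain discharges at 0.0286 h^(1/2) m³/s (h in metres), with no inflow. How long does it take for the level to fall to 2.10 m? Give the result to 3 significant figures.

419 s

Mass balance (ρ constant): A dh/dt = −0.0286 √h.
This is separable: 2 d(√h)/dt = −0.0286/A, so √h = √h₀ − (0.0286/(2A)) t.
t = 2A(√h₀ − √h)/0.0286 = 2·6.81·(√5.42 − √2.10)/0.0286
  = 13.620 × (2.3281 − 1.4491) / 0.0286 = 418.58 s.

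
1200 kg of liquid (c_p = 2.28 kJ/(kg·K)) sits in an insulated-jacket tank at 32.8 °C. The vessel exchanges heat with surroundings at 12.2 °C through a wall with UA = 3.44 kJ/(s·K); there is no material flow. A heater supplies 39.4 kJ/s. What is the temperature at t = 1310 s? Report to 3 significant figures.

M c_p dT/dt = −UA(T − T_amb) + Q̇.
dT/dt = (T_ss − T)/τ with T_ss = T_amb + Q̇/UA = 12.2 + 39.4/3.44 = 23.653 °C, τ = M c_p/UA = 1200·2.28/3.44 = 795.35 s.
Solution: T(t) = T_ss + (T₀ − T_ss) e^(−t/τ).
T(1310) = 23.653 + (9.1465)·0.19261 = 25.415 °C.

25.4 °C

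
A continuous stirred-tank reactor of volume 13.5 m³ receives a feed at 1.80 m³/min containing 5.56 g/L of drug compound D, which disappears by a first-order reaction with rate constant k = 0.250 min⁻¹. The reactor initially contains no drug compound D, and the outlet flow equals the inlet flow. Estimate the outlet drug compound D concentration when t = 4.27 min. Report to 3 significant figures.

1.56 g/L

Species balance: V dC/dt = Q C_in − Q C − k V C.
dC/dt = (Q/V) C_in − (Q/V + k) C; effective rate a = Q/V + k = 0.13333 + 0.250 = 0.38333 min⁻¹.
C_ss = Q C_in/(Q + kV) = 1.9339 g/L; C(t) = C_ss + (C₀ − C_ss) e^(−a t).
C(4.27) = 1.9339 + (-1.9339)·e^(−0.38333·4.27) = 1.9339 + (-1.9339)·0.19460 = 1.5576 g/L.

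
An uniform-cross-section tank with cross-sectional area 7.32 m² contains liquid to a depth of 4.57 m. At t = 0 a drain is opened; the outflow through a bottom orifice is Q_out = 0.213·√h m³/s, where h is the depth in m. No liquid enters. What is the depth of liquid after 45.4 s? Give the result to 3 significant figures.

2.18 m

A dh/dt = −Q_out = −0.213 √h.
This is separable: 2 d(√h)/dt = −0.213/A, so √h = √h₀ − (0.213/(2A)) t.
√h = √4.57 − 0.213·45.4/(2·7.32) = 2.1378 − 0.66053 = 1.4772.
h = 1.4772² = 2.1822 m.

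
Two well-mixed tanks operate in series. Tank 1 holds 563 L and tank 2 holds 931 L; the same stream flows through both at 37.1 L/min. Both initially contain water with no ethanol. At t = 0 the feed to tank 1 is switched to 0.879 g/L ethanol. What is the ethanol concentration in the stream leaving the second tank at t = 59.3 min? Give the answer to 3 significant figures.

Species balance on tank i: dCᵢ/dt = (Cᵢ₋₁ − Cᵢ)/τᵢ with τᵢ = Vᵢ/Q.
τ₁ = 563/37.1 = 15.175 min; τ₂ = 931/37.1 = 25.094 min.
Tank 1: C₁ = C_in(1 − e^(−t/τ₁)). Tank 2 (τ₁ ≠ τ₂): C₂ = C_in[1 − (τ₁ e^(−t/τ₁) − τ₂ e^(−t/τ₂))/(τ₁ − τ₂)].
At t = 59.3: e^(−t/τ₁) = 0.020087, e^(−t/τ₂) = 0.094130.
C₂ = 0.879·[1 − (15.175·0.020087 − 25.094·0.094130)/(-9.9191)] = 0.879·0.79259 = 0.69669 g/L.

0.697 g/L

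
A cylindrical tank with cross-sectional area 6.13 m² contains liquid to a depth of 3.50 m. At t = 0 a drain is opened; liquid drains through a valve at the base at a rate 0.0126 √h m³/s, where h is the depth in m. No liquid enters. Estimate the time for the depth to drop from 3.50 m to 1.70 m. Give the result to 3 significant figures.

Unsteady balance on liquid volume: A dh/dt = −0.0126 √h.
This is separable: 2 d(√h)/dt = −0.0126/A, so √h = √h₀ − (0.0126/(2A)) t.
t = 2A(√h₀ − √h)/0.0126 = 2·6.13·(√3.50 − √1.70)/0.0126
  = 12.260 × (1.8708 − 1.3038) / 0.0126 = 551.69 s.

552 s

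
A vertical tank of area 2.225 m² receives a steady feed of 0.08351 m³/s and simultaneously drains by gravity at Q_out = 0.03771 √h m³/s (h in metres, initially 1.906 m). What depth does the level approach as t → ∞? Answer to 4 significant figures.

A dh/dt = Q_in − 0.03771 √h. Steady state requires inflow = outflow:
Q_in = 0.03771 √h_ss ⇒ √h_ss = 0.08351/0.03771 = 2.21453.
h_ss = 2.21453² = 4.90415 m. (Since h₀ = 1.906 m < h_ss, the level will rise toward this value.)

4.904 m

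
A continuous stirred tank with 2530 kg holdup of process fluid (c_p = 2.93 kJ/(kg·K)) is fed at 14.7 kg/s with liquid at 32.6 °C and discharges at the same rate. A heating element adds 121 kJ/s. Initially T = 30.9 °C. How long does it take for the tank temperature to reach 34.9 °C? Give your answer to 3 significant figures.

375 s

M c_p dT/dt = ṁ c_p (T_in − T) + Q̇.
τ = M/ṁ = 172.11 s; T_ss = T_in + Q̇/(ṁ c_p) = 35.409 °C.
T(t) = T_ss + (T₀ − T_ss) e^(−t/τ). Set T = 34.9:
e^(−t/τ) = (34.9 − 35.409)/(30.9 − 35.409) = 0.11295
t = −172.11 · ln(0.11295) = 375.34 s.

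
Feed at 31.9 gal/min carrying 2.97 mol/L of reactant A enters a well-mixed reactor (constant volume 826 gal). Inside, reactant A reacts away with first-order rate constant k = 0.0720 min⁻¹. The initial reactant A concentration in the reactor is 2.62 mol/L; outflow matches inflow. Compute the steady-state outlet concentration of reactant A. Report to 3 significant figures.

V dC/dt = Q(C_in − C) − k V C.
At steady state: 0 = Q C_in − (Q + kV) C_ss, so C_ss = Q C_in/(Q + kV).
C_ss = 31.9·2.97/(31.9 + 0.0720·826) = 94.743/91.372 = 1.0369 mol/L.

1.04 mol/L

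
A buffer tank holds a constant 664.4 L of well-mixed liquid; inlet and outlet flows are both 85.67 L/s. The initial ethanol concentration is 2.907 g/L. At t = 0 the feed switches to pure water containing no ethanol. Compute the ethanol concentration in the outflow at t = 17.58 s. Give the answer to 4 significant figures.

Transient balance on the dissolved component: V dC/dt = Q(C_in − C).
So dC/dt = (C_in − C)/τ with τ = V/Q = 664.4/85.67 = 7.75534 s.
C approaches C_in exponentially: C(t) = C_in + (C₀ − C_in) e^(−t/τ).
C(17.58) = 0 + (2.907 − 0)·e^(−17.58/7.75534) = 0 + (2.90700)·0.103641 = 0.301284 g/L.

0.3013 g/L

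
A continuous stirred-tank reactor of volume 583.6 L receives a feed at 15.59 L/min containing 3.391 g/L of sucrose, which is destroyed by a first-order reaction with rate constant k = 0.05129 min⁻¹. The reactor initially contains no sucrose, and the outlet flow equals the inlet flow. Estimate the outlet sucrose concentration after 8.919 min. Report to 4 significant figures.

0.5821 g/L

Accumulation = in − out − consumed: V dC/dt = Q C_in − Q C − k V C.
This is linear with rate a = Q/V + k = 0.0780035 min⁻¹.
C_ss = Q C_in/(Q + kV) = 1.16130 g/L; C(t) = C_ss + (C₀ − C_ss) e^(−a t).
C(8.919) = 1.16130 + (-1.16130)·e^(−0.0780035·8.919) = 1.16130 + (-1.16130)·0.498719 = 0.582138 g/L.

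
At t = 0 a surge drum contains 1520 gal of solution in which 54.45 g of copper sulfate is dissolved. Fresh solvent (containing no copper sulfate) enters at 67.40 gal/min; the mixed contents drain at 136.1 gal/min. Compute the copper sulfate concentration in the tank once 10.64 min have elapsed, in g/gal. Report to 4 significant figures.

Total volume: dV/dt = Q_in − Q_out = -68.7000 gal/min, so V(t) = 1520 − 68.7000 t and V(10.64) = 789.032 gal.
Solute balance: dm/dt = 0 − Q_out C = −Q_out m/V(t).
dm/m = −Q_out dt/(V₀ − 68.7000 t); integrating gives ln(m/m₀) = −(Q_out/(Q_in−Q_out)) ln(V/V₀).
m = m₀ (V₀/V)^(Q_out/(Q_in−Q_out)) = 54.45 × (1520/789.032)^(-1.98108) = 14.8555 g.
C = m/V = 14.8555/789.032 = 0.0188275 g/gal.

0.01883 g/gal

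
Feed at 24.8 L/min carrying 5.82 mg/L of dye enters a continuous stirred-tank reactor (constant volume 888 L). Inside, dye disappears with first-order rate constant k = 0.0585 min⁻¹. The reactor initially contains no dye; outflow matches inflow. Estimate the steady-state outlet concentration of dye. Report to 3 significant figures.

1.88 mg/L

V dC/dt = Q(C_in − C) − k V C.
Steady state (dC/dt = 0): C_ss = Q C_in/(Q + kV) = C_in/(1 + kV/Q).
C_ss = 24.8·5.82/(24.8 + 0.0585·888) = 144.34/76.748 = 1.8806 mg/L.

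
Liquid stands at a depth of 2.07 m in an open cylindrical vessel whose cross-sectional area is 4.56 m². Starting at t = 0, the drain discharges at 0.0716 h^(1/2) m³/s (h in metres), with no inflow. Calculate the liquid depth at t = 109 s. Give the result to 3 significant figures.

Mass balance (ρ constant): A dh/dt = −0.0716 √h.
Separate and integrate: 2(√h − √h₀) = −(0.0716/A) t.
√h = √2.07 − 0.0716·109/(2·4.56) = 1.4387 − 0.85575 = 0.58300.
h = 0.58300² = 0.33989 m.

0.340 m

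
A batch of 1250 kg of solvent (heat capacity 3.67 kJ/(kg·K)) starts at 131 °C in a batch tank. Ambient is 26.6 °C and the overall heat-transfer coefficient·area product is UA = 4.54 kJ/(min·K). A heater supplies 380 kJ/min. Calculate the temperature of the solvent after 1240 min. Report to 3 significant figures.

116 °C

Lumped-capacitance energy balance: M c_p dT/dt = UA(T_amb − T) + Q̇.
dT/dt = (T_ss − T)/τ with T_ss = T_amb + Q̇/UA = 26.6 + 380/4.54 = 110.30 °C, τ = M c_p/UA = 1250·3.67/4.54 = 1010.5 min.
Integrating: T(t) = T_ss + (T₀ − T_ss) e^(−t/τ).
T(1240) = 110.30 + (20.700)·0.29312 = 116.37 °C.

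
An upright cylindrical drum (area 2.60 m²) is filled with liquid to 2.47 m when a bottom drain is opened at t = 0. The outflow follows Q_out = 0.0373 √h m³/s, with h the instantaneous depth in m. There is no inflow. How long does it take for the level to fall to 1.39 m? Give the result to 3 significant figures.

54.7 s

Volume balance on the tank: A dh/dt = −0.0373 √h.
Separate and integrate: 2(√h − √h₀) = −(0.0373/A) t.
t = 2A(√h₀ − √h)/0.0373 = 2·2.60·(√2.47 − √1.39)/0.0373
  = 5.2000 × (1.5716 − 1.1790) / 0.0373 = 54.738 s.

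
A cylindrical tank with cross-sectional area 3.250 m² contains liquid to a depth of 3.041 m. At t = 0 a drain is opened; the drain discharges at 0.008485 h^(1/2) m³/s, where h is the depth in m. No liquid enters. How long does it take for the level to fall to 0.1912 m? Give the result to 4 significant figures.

1001 s

With no inflow, A dh/dt = −0.008485 √h.
∫ h^(−1/2) dh = −(0.008485/A) ∫ dt, giving 2√h = 2√h₀ − (0.008485/A) t.
t = 2A(√h₀ − √h)/0.008485 = 2·3.250·(√3.041 − √0.1912)/0.008485
  = 6.50000 × (1.74385 − 0.437264) / 0.008485 = 1000.92 s.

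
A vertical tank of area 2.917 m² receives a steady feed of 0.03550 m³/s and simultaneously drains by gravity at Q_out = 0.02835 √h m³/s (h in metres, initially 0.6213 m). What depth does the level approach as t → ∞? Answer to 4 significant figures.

1.568 m

Accumulation of liquid (constant cross-section A): A dh/dt = Q_in − 0.02835 √h. At steady state dh/dt = 0:
Q_in = 0.02835 √h_ss ⇒ √h_ss = 0.03550/0.02835 = 1.25220.
h_ss = 1.25220² = 1.56802 m. (Since h₀ = 0.6213 m < h_ss, the level will rise toward this value.)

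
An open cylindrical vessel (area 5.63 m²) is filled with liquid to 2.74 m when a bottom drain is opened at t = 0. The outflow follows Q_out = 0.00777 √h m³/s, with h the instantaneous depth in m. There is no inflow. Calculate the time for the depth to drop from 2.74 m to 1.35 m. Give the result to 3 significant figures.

A dh/dt = −Q_out = −0.00777 √h.
Separate and integrate: 2(√h − √h₀) = −(0.00777/A) t.
t = 2A(√h₀ − √h)/0.00777 = 2·5.63·(√2.74 − √1.35)/0.00777
  = 11.260 × (1.6553 − 1.1619) / 0.00777 = 715.02 s.

715 s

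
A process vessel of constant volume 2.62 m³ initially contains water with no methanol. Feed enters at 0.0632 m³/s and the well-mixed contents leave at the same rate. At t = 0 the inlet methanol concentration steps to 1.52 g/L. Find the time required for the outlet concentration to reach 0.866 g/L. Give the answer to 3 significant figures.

Accumulation = in − out for the solute gives V dC/dt = Q(C_in − C), so τ = V/Q = 41.456 s.
C(t) = C_in + (C₀ − C_in) e^(−t/τ). Set C = 0.866 and solve for t:
e^(−t/τ) = (C − C_in)/(C₀ − C_in) = (0.866 − 1.52)/(0 − 1.52) = 0.43026
t = −τ ln(…) = 41.456 × 0.84336 = 34.962 s.

35.0 s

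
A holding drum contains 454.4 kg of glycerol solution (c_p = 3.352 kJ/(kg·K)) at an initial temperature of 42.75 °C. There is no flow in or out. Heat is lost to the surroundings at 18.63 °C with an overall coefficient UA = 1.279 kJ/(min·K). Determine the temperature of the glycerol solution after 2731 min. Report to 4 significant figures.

M c_p dT/dt = −UA(T − T_amb).
dT/dt = (T_ss − T)/τ with T_ss = T_amb = 18.6300 °C, τ = M c_p/UA = 454.4·3.352/1.279 = 1190.89 min.
T approaches T_ss exponentially: T(t) = T_ss + (T₀ − T_ss) e^(−t/τ).
T(2731) = 18.6300 + (24.1200)·0.100939 = 21.0646 °C.

21.06 °C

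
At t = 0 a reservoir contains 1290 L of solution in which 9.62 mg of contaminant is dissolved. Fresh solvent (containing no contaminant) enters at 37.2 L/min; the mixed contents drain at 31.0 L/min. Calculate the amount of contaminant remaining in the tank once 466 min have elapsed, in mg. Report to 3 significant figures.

Let m(t) be the amount of contaminant. Volume: V(t) = V₀ + (Q_in − Q_out) t = 1290 + 6.2000 t; V(466) = 4179.2 L.
Solute balance: dm/dt = 0 − Q_out C = −Q_out m/V(t).
dm/m = −Q_out dt/(V₀ + 6.2000 t); integrating gives ln(m/m₀) = −(Q_out/(Q_in−Q_out)) ln(V/V₀).
m = m₀ (V₀/V)^(Q_out/(Q_in−Q_out)) = 9.62 × (1290/4179.2)^(5.0000) = 0.026956 mg.

0.0270 mg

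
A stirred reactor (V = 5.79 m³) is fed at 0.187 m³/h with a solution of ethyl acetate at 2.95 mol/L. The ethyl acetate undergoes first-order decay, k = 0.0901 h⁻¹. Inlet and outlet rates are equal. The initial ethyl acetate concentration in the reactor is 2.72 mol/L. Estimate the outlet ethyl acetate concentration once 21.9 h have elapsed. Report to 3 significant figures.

Species balance: V dC/dt = Q C_in − Q C − k V C.
This is linear with rate a = Q/V + k = 0.12240 h⁻¹.
C_ss = Q C_in/(Q + kV) = 0.77842 mol/L; C(t) = C_ss + (C₀ − C_ss) e^(−a t).
C(21.9) = 0.77842 + (1.9416)·e^(−0.12240·21.9) = 0.77842 + (1.9416)·0.068529 = 0.91147 mol/L.

0.911 mol/L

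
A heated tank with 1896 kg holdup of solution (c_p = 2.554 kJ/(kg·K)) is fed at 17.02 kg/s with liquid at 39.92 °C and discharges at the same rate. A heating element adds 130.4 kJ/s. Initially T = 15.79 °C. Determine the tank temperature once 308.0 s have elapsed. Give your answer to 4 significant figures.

M c_p dT/dt = ṁ c_p (T_in − T) + Q̇.
Rearrange: dT/dt = (T_ss − T)/τ with τ = M/ṁ = 111.398 s and T_ss = T_in + Q̇/(ṁ c_p) = 42.9198 °C.
This is linear first-order; T(t) = T_ss + (T₀ − T_ss) e^(−t/τ).
T(308.0) = 42.9198 + (-27.1298)·e^(−308.0/111.398) = 42.9198 + (-27.1298)·0.0629854 = 41.2111 °C.

41.21 °C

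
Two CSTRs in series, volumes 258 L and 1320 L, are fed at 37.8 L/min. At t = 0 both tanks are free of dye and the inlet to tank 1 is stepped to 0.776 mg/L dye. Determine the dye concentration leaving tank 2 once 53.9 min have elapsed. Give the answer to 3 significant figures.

Species balance on tank i: dCᵢ/dt = (Cᵢ₋₁ − Cᵢ)/τᵢ with τᵢ = Vᵢ/Q.
τ₁ = 258/37.8 = 6.8254 min; τ₂ = 1320/37.8 = 34.921 min.
Tank 1: C₁ = C_in(1 − e^(−t/τ₁)). Tank 2 (τ₁ ≠ τ₂): C₂ = C_in[1 − (τ₁ e^(−t/τ₁) − τ₂ e^(−t/τ₂))/(τ₁ − τ₂)].
At t = 53.9: e^(−t/τ₁) = 0.00037187, e^(−t/τ₂) = 0.21363.
C₂ = 0.776·[1 − (6.8254·0.00037187 − 34.921·0.21363)/(-28.095)] = 0.776·0.73456 = 0.57002 mg/L.

0.570 mg/L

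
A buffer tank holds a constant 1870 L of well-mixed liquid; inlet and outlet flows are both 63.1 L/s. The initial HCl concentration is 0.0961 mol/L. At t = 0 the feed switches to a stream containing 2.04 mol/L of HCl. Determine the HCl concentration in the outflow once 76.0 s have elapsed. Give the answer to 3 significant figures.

Unsteady species balance (constant V, well mixed): V dC/dt = Q(C_in − C).
So dC/dt = (C_in − C)/τ with τ = V/Q = 1870/63.1 = 29.635 s.
Integrating: C(t) = C_in + (C₀ − C_in) e^(−t/τ).
C(76.0) = 2.04 + (0.0961 − 2.04)·e^(−76.0/29.635) = 2.04 + (-1.9439)·0.076958 = 1.8904 mol/L.

1.89 mol/L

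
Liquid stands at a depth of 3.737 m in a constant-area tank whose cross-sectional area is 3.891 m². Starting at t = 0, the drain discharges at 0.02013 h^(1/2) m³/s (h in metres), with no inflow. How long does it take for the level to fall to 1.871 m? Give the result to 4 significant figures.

A dh/dt = −Q_out = −0.02013 √h.
This is separable: 2 d(√h)/dt = −0.02013/A, so √h = √h₀ − (0.02013/(2A)) t.
t = 2A(√h₀ − √h)/0.02013 = 2·3.891·(√3.737 − √1.871)/0.02013
  = 7.78200 × (1.93313 − 1.36785) / 0.02013 = 218.533 s.

218.5 s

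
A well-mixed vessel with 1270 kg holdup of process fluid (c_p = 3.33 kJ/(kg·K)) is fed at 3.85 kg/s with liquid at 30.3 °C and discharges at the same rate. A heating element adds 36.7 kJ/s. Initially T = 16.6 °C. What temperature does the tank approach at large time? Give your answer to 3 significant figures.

Energy balance: M c_p dT/dt = ṁ c_p (T_in − T) + 36.7.
At steady state dT/dt = 0 ⇒ T_ss = T_in + Q̇/(ṁ c_p) = 30.3 + 36.7/(3.85·3.33) = 33.163 °C.

33.2 °C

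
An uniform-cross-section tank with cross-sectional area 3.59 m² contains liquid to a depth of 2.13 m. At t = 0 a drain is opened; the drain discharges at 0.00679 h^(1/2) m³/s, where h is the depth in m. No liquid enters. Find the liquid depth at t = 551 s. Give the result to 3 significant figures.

With no inflow, A dh/dt = −0.00679 √h.
This is separable: 2 d(√h)/dt = −0.00679/A, so √h = √h₀ − (0.00679/(2A)) t.
√h = √2.13 − 0.00679·551/(2·3.59) = 1.4595 − 0.52107 = 0.93838.
h = 0.93838² = 0.88056 m.

0.881 m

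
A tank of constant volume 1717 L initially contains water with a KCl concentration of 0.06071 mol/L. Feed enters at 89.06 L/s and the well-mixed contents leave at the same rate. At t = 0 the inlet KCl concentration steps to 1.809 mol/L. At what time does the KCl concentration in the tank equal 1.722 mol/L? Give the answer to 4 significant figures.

Mass balance on the solute (V constant): V dC/dt = Q(C_in − C), so τ = V/Q = 19.2791 s.
C(t) = C_in + (C₀ − C_in) e^(−t/τ). Set C = 1.722 and solve for t:
e^(−t/τ) = (C − C_in)/(C₀ − C_in) = (1.722 − 1.809)/(0.06071 − 1.809) = 0.0497629
t = −τ ln(…) = 19.2791 × 3.00049 = 57.8468 s.

57.85 s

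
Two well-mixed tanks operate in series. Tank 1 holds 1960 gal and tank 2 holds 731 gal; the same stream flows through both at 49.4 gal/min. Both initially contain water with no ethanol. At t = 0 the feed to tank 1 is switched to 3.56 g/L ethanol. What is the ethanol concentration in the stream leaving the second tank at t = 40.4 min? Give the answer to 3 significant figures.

Time constants: τᵢ = Vᵢ/Q for each well-mixed tank.
τ₁ = 1960/49.4 = 39.676 min; τ₂ = 731/49.4 = 14.798 min.
Solving the cascade with C₁(0)=C₂(0)=0 gives C₂(t) = C_in[1 − (τ₁ e^(−t/τ₁) − τ₂ e^(−t/τ₂))/(τ₁ − τ₂)].
At t = 40.4: e^(−t/τ₁) = 0.36123, e^(−t/τ₂) = 0.065208.
C₂ = 3.56·[1 − (39.676·0.36123 − 14.798·0.065208)/(24.879)] = 3.56·0.46270 = 1.6472 g/L.

1.65 g/L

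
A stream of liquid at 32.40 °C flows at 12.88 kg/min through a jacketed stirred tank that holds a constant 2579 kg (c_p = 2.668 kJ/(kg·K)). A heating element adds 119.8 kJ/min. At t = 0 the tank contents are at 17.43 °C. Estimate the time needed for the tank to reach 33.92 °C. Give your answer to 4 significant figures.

M c_p dT/dt = ṁ c_p (T_in − T) + Q̇.
τ = M/ṁ = 200.233 min; T_ss = T_in + Q̇/(ṁ c_p) = 35.8862 °C.
T(t) = T_ss + (T₀ − T_ss) e^(−t/τ). Set T = 33.92:
e^(−t/τ) = (33.92 − 35.8862)/(17.43 − 35.8862) = 0.106534
t = −200.233 · ln(0.106534) = 448.379 min.

448.4 min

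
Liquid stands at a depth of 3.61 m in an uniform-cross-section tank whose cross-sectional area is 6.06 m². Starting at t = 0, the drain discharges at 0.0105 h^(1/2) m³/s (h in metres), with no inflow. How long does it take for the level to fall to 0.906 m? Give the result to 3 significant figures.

1090 s

With no inflow, A dh/dt = −0.0105 √h.
This is separable: 2 d(√h)/dt = −0.0105/A, so √h = √h₀ − (0.0105/(2A)) t.
t = 2A(√h₀ − √h)/0.0105 = 2·6.06·(√3.61 − √0.906)/0.0105
  = 12.120 × (1.9000 − 0.95184) / 0.0105 = 1094.4 s.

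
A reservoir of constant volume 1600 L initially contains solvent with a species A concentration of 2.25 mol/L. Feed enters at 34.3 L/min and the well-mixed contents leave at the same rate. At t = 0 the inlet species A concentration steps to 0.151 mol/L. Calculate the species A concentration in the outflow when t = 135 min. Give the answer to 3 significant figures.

Mass balance on the solute (V constant): V dC/dt = Q(C_in − C).
Rewrite as dC/dt + C/τ = C_in/τ, τ = V/Q = 46.647 min.
C approaches C_in exponentially: C(t) = C_in + (C₀ − C_in) e^(−t/τ).
C(135) = 0.151 + (2.25 − 0.151)·e^(−135/46.647) = 0.151 + (2.0990)·0.055351 = 0.26718 mol/L.

0.267 mol/L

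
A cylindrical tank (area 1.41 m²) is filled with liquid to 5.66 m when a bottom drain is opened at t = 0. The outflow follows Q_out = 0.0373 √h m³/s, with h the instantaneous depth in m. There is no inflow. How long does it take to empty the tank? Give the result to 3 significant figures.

180 s

Unsteady balance on liquid volume: A dh/dt = −0.0373 √h.
This is separable: 2 d(√h)/dt = −0.0373/A, so √h = √h₀ − (0.0373/(2A)) t.
Set h = 0: 2√h₀ = (0.0373/A) t_empty ⇒ t_empty = 2A√h₀/0.0373.
t_empty = 2·1.41·√5.66/0.0373 = 2.8200·2.3791/0.0373 = 179.87 s.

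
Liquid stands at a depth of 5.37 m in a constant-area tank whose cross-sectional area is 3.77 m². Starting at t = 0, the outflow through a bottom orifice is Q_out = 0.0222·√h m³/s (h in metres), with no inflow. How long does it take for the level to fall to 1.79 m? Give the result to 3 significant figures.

Accumulation of liquid (constant cross-section A): A dh/dt = −0.0222 √h.
Separate and integrate: 2(√h − √h₀) = −(0.0222/A) t.
t = 2A(√h₀ − √h)/0.0222 = 2·3.77·(√5.37 − √1.79)/0.0222
  = 7.5400 × (2.3173 − 1.3379) / 0.0222 = 332.65 s.

333 s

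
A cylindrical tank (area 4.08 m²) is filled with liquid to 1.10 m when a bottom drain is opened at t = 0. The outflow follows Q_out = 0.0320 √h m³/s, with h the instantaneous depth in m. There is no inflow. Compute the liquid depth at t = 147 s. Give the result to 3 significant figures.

Accumulation of liquid (constant cross-section A): A dh/dt = −0.0320 √h.
Separate and integrate: 2(√h − √h₀) = −(0.0320/A) t.
√h = √1.10 − 0.0320·147/(2·4.08) = 1.0488 − 0.57647 = 0.47234.
h = 0.47234² = 0.22310 m.

0.223 m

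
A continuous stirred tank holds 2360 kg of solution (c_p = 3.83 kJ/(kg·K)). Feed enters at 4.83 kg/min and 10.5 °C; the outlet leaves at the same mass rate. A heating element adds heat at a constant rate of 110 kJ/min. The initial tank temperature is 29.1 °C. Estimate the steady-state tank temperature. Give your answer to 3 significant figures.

16.4 °C

Energy balance: M c_p dT/dt = ṁ c_p (T_in − T) + 110.
At steady state dT/dt = 0 ⇒ T_ss = T_in + Q̇/(ṁ c_p) = 10.5 + 110/(4.83·3.83) = 16.446 °C.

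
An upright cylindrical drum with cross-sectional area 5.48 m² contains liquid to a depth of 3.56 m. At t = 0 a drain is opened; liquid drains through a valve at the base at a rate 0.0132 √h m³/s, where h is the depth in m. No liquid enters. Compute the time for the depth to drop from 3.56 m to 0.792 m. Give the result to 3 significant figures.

Mass balance (ρ constant): A dh/dt = −0.0132 √h.
Separate and integrate: 2(√h − √h₀) = −(0.0132/A) t.
t = 2A(√h₀ − √h)/0.0132 = 2·5.48·(√3.56 − √0.792)/0.0132
  = 10.960 × (1.8868 − 0.88994) / 0.0132 = 827.69 s.

828 s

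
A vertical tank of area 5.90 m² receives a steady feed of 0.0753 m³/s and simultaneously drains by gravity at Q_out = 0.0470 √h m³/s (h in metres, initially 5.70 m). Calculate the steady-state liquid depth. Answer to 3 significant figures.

2.57 m

A dh/dt = Q_in − 0.0470 √h. Steady state requires inflow = outflow:
Q_in = 0.0470 √h_ss ⇒ √h_ss = 0.0753/0.0470 = 1.6021.
h_ss = 1.6021² = 2.5668 m. (Since h₀ = 5.70 m > h_ss, the level will fall toward this value.)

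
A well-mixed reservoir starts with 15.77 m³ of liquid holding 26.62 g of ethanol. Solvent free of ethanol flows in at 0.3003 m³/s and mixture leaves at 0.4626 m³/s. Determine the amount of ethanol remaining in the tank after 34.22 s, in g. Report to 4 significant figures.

7.723 g

Let m(t) be the amount of ethanol. Volume: V(t) = V₀ + (Q_in − Q_out) t = 15.77 − 0.162300 t; V(34.22) = 10.2161 m³.
Solute balance: dm/dt = 0 − Q_out C = −Q_out m/V(t).
Separate: dm/m = −Q_out dt/V(t) ⇒ ln(m/m₀) = −(Q_out/(Q_in−Q_out)) ln(V/V₀).
m = m₀ (V₀/V)^(Q_out/(Q_in−Q_out)) = 26.62 × (15.77/10.2161)^(-2.85028) = 7.72320 g.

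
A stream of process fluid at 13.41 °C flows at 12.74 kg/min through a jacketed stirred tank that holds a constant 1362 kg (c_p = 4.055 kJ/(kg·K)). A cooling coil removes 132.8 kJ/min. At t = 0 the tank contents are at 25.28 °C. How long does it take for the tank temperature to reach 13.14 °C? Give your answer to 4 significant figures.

196.4 min

Heat balance on the well-mixed liquid: M c_p dT/dt = ṁ c_p (T_in − T) − 132.8.
τ = M/ṁ = 106.907 min; T_ss = T_in − Q̇/(ṁ c_p) = 10.8394 °C.
T(t) = T_ss + (T₀ − T_ss) e^(−t/τ). Set T = 13.14:
e^(−t/τ) = (13.14 − 10.8394)/(25.28 − 10.8394) = 0.159316
t = −106.907 · ln(0.159316) = 196.375 min.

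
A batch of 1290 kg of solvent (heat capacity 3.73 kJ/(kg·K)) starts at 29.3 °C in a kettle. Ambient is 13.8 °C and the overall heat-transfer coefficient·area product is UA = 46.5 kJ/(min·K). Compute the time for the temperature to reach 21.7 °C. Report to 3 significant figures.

69.7 min

Energy balance: M c_p dT/dt = −UA(T − T_amb).
τ = M c_p/UA = 103.48 min; T_ss = T_amb = 13.800 °C.
T(t) = T_ss + (T₀ − T_ss)e^(−t/τ); set T = 21.7:
t = −τ ln[(T − T_ss)/(T₀ − T_ss)] = −103.48 · ln(0.50968) = 69.741 min.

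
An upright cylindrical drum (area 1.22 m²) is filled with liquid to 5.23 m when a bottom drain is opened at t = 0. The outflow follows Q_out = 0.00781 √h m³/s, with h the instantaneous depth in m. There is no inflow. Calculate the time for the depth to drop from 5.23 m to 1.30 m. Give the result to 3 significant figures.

With no inflow, A dh/dt = −0.00781 √h.
This is separable: 2 d(√h)/dt = −0.00781/A, so √h = √h₀ − (0.00781/(2A)) t.
t = 2A(√h₀ − √h)/0.00781 = 2·1.22·(√5.23 − √1.30)/0.00781
  = 2.4400 × (2.2869 − 1.1402) / 0.00781 = 358.27 s.

358 s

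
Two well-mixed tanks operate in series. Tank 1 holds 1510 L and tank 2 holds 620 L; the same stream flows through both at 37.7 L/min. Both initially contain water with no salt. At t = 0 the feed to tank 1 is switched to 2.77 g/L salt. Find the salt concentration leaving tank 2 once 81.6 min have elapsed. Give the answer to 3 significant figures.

2.17 g/L

Each tank obeys Vᵢ dCᵢ/dt = Q(Cᵢ₋₁ − Cᵢ), so τᵢ = Vᵢ/Q.
τ₁ = 1510/37.7 = 40.053 min; τ₂ = 620/37.7 = 16.446 min.
Solving the cascade with C₁(0)=C₂(0)=0 gives C₂(t) = C_in[1 − (τ₁ e^(−t/τ₁) − τ₂ e^(−t/τ₂))/(τ₁ − τ₂)].
At t = 81.6: e^(−t/τ₁) = 0.13038, e^(−t/τ₂) = 0.0070003.
C₂ = 2.77·[1 − (40.053·0.13038 − 16.446·0.0070003)/(23.607)] = 2.77·0.78367 = 2.1708 g/L.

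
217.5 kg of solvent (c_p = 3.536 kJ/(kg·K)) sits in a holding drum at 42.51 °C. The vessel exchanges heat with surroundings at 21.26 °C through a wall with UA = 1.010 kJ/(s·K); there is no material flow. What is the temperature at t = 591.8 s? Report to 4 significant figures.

31.03 °C

Lumped-capacitance energy balance: M c_p dT/dt = UA(T_amb − T).
dT/dt = (T_ss − T)/τ with T_ss = T_amb = 21.2600 °C, τ = M c_p/UA = 217.5·3.536/1.010 = 761.465 s.
Integrating: T(t) = T_ss + (T₀ − T_ss) e^(−t/τ).
T(591.8) = 21.2600 + (21.2500)·0.459698 = 31.0286 °C.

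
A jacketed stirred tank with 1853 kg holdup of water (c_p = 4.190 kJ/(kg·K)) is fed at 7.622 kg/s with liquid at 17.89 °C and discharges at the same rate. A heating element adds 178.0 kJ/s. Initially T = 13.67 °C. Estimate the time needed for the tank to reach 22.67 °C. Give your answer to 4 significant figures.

610.9 s

Energy balance: M c_p dT/dt = ṁ c_p (T_in − T) + 178.0.
τ = M/ṁ = 243.112 s; T_ss = T_in + Q̇/(ṁ c_p) = 23.4636 °C.
T(t) = T_ss + (T₀ − T_ss) e^(−t/τ). Set T = 22.67:
e^(−t/τ) = (22.67 − 23.4636)/(13.67 − 23.4636) = 0.0810340
t = −243.112 · ln(0.0810340) = 610.913 s.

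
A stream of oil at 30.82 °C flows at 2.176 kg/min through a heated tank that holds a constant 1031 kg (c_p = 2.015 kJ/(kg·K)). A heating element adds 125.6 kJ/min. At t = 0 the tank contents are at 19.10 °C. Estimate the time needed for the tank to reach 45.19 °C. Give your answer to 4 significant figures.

492.5 min

M c_p dT/dt = ṁ c_p (T_in − T) + Q̇.
τ = M/ṁ = 473.805 min; T_ss = T_in + Q̇/(ṁ c_p) = 59.4655 °C.
T(t) = T_ss + (T₀ − T_ss) e^(−t/τ). Set T = 45.19:
e^(−t/τ) = (45.19 − 59.4655)/(19.10 − 59.4655) = 0.353655
t = −473.805 · ln(0.353655) = 492.489 min.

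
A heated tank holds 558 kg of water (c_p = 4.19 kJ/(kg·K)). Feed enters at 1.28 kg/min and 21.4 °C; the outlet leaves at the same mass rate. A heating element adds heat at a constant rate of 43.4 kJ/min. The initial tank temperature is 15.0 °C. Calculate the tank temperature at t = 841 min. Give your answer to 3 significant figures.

27.4 °C

Energy balance: M c_p dT/dt = ṁ c_p (T_in − T) + 43.4.
Rearrange: dT/dt = (T_ss − T)/τ with τ = M/ṁ = 435.94 min and T_ss = T_in + Q̇/(ṁ c_p) = 29.492 °C.
This is linear first-order; T(t) = T_ss + (T₀ − T_ss) e^(−t/τ).
T(841) = 29.492 + (-14.492)·e^(−841/435.94) = 29.492 + (-14.492)·0.14527 = 27.387 °C.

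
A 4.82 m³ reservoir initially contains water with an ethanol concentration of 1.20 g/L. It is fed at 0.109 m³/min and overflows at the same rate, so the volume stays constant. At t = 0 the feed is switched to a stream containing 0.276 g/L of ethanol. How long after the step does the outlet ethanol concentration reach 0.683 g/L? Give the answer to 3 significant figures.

36.3 min

Species balance on the tank: V dC/dt = Q(C_in − C), so τ = V/Q = 44.220 min.
C(t) = C_in + (C₀ − C_in) e^(−t/τ). Set C = 0.683 and solve for t:
e^(−t/τ) = (C − C_in)/(C₀ − C_in) = (0.683 − 0.276)/(1.20 − 0.276) = 0.44048
t = −τ ln(…) = 44.220 × 0.81990 = 36.256 min.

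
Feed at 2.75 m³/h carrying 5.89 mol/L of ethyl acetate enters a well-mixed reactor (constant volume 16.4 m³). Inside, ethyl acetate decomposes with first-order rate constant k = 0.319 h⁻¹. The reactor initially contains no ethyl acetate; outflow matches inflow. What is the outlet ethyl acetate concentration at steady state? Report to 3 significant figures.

2.03 mol/L

Accumulation = in − out − consumed: V dC/dt = Q C_in − Q C − k V C.
Steady state (dC/dt = 0): C_ss = Q C_in/(Q + kV) = C_in/(1 + kV/Q).
C_ss = 2.75·5.89/(2.75 + 0.319·16.4) = 16.197/7.9816 = 2.0294 mol/L.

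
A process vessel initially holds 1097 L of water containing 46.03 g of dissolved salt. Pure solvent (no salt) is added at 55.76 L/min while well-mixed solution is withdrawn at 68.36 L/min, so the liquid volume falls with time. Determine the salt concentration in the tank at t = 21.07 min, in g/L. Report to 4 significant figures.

Let m(t) be the amount of salt. Volume: V(t) = V₀ + (Q_in − Q_out) t = 1097 − 12.6000 t; V(21.07) = 831.518 L.
Solute balance: dm/dt = 0 − Q_out C = −Q_out m/V(t).
dm/m = −Q_out dt/(V₀ − 12.6000 t); integrating gives ln(m/m₀) = −(Q_out/(Q_in−Q_out)) ln(V/V₀).
m = m₀ (V₀/V)^(Q_out/(Q_in−Q_out)) = 46.03 × (1097/831.518)^(-5.42540) = 10.2371 g.
C = m/V = 10.2371/831.518 = 0.0123113 g/L.

0.01231 g/L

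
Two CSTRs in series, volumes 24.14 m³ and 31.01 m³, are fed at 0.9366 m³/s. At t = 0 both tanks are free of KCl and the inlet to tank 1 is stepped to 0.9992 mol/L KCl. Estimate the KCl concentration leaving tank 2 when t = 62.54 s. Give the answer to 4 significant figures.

0.6273 mol/L

Time constants: τᵢ = Vᵢ/Q for each well-mixed tank.
τ₁ = 24.14/0.9366 = 25.7741 s; τ₂ = 31.01/0.9366 = 33.1091 s.
Solving the cascade with C₁(0)=C₂(0)=0 gives C₂(t) = C_in[1 − (τ₁ e^(−t/τ₁) − τ₂ e^(−t/τ₂))/(τ₁ − τ₂)].
At t = 62.54: e^(−t/τ₁) = 0.0883482, e^(−t/τ₂) = 0.151237.
C₂ = 0.9992·[1 − (25.7741·0.0883482 − 33.1091·0.151237)/(-7.33504)] = 0.9992·0.627782 = 0.627279 mol/L.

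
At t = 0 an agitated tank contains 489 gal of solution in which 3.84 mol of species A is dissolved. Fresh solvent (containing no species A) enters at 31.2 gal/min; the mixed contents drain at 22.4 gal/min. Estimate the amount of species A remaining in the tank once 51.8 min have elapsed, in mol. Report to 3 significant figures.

Let m(t) be the amount of species A. Volume: V(t) = V₀ + (Q_in − Q_out) t = 489 + 8.8000 t; V(51.8) = 944.84 gal.
Solute balance: dm/dt = 0 − Q_out C = −Q_out m/V(t).
Separate: dm/m = −Q_out dt/V(t) ⇒ ln(m/m₀) = −(Q_out/(Q_in−Q_out)) ln(V/V₀).
m = m₀ (V₀/V)^(Q_out/(Q_in−Q_out)) = 3.84 × (489/944.84)^(2.5455) = 0.71813 mol.

0.718 mol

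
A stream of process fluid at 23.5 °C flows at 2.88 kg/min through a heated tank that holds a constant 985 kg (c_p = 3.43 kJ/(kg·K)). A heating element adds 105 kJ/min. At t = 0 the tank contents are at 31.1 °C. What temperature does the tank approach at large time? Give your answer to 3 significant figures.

Heat balance on the well-mixed liquid: M c_p dT/dt = ṁ c_p (T_in − T) + 105.
At steady state dT/dt = 0 ⇒ T_ss = T_in + Q̇/(ṁ c_p) = 23.5 + 105/(2.88·3.43) = 34.129 °C.

34.1 °C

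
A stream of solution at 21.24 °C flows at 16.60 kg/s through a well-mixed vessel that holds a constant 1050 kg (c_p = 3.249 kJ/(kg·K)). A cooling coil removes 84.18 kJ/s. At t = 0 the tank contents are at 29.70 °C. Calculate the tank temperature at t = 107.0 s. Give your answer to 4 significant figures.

21.53 °C

M c_p dT/dt = ṁ c_p (T_in − T) − Q̇.
τ = M/ṁ = 63.2530 s; T_ss = T_in − Q̇/(ṁ c_p) = 21.24 − 84.18/(16.60·3.249) = 19.6792 °C.
Solution: T(t) = T_ss + (T₀ − T_ss) e^(−t/τ).
T(107.0) = 19.6792 + (10.0208)·e^(−107.0/63.2530) = 19.6792 + (10.0208)·0.184221 = 21.5252 °C.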